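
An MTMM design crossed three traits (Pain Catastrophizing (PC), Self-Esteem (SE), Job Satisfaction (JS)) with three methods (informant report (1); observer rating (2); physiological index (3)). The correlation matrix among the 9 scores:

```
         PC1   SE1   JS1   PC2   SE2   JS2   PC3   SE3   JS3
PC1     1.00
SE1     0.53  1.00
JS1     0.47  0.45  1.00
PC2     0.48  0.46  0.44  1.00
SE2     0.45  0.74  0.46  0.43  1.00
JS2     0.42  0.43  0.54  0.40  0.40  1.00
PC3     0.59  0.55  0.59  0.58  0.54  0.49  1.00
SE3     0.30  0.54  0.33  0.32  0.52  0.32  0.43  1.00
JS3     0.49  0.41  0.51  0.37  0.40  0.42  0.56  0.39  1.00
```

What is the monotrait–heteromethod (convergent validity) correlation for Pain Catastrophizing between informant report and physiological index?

0.59

Same trait (PC), different methods: r(PC1, PC3) = 0.59.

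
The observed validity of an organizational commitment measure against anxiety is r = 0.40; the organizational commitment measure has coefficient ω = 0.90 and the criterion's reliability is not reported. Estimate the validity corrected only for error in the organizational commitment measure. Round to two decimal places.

0.42

Single correction: r_c = r_obs / √r_xx = 0.40 / √0.90 = 0.40 / 0.9487 ≈ 0.42.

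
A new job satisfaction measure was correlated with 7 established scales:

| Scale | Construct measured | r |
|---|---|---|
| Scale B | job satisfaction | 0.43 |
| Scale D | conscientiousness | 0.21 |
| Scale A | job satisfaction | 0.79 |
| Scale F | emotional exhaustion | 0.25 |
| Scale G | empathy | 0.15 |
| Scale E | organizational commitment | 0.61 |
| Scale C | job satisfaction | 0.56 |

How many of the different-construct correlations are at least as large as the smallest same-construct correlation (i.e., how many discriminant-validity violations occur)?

Convergent (same construct = job satisfaction): Scale B, Scale A, Scale C.
Smallest convergent = 0.43. Discriminant values: 0.21, 0.25, 0.15, 0.61; count ≥ 0.43 → 1.

1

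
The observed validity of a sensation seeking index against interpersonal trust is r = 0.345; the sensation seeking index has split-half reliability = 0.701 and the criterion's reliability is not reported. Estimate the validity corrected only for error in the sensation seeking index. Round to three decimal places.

Single correction: r_c = r_obs / √r_xx = 0.345 / √0.701 = 0.345 / 0.8373 ≈ 0.412.

0.412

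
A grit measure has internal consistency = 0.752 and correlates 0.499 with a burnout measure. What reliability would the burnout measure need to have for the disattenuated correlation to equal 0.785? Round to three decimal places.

0.537

r_true = r_obs / √(r_xx · r_yy) ⇒ 0.785 = 0.499 / √(0.752 · r_yy).
√(0.752 · r_yy) = 0.499 / 0.785 = 0.6357; 0.752 · r_yy = 0.4041; r_yy = 0.4041 / 0.752 ≈ 0.537.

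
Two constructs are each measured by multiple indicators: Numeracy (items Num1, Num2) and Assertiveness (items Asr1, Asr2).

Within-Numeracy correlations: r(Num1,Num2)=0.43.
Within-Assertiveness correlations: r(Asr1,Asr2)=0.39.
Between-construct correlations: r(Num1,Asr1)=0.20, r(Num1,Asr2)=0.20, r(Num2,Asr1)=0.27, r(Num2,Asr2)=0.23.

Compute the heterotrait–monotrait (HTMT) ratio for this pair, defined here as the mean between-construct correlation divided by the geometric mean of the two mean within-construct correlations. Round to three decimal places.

0.549

Between-construct mean = 0.90/4 = 0.2250.
Mean within-Num = 0.43/1 = 0.4300; mean within-Asr = 0.39/1 = 0.3900.
Geometric mean = √(0.4300 × 0.3900) = 0.4095.
HTMT = 0.2250 / 0.4095 = 0.549.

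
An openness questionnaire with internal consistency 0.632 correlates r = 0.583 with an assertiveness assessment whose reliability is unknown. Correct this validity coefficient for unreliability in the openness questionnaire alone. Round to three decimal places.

Single correction: r_c = r_obs / √r_xx = 0.583 / √0.632 = 0.583 / 0.7950 ≈ 0.733.

0.733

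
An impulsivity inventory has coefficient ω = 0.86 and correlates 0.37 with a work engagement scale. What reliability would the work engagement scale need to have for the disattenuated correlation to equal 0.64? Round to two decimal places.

0.39

r_true = r_obs / √(r_xx · r_yy) ⇒ 0.64 = 0.37 / √(0.86 · r_yy).
√(0.86 · r_yy) = 0.37 / 0.64 = 0.5781; 0.86 · r_yy = 0.3342; r_yy = 0.3342 / 0.86 ≈ 0.39.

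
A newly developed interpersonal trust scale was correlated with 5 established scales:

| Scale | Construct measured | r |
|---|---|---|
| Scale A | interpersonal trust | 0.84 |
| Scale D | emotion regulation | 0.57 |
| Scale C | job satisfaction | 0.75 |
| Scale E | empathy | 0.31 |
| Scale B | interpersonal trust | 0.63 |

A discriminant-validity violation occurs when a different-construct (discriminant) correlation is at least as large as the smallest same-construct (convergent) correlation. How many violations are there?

1

Convergent (same construct = interpersonal trust): Scale A, Scale B.
Smallest convergent = 0.63. Discriminant values: 0.57, 0.75, 0.31; count ≥ 0.63 → 1.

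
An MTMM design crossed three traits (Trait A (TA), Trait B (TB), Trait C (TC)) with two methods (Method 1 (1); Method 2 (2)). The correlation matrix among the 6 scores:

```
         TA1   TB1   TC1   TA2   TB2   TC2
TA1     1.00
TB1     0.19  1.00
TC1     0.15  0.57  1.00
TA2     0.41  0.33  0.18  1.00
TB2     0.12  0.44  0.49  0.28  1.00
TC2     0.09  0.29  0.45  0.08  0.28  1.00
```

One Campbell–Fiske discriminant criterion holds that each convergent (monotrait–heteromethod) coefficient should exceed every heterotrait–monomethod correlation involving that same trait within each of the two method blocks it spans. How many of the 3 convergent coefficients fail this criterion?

2

Checking each validity diagonal entry against its comparison values:
TA (methods 1·2): 0.41 vs {0.19, 0.28, 0.15, 0.08} → pass.
TB (methods 1·2): 0.44 vs {0.19, 0.28, 0.57, 0.28} → fail.
TC (methods 1·2): 0.45 vs {0.15, 0.08, 0.57, 0.28} → fail.
2 of 3 fail.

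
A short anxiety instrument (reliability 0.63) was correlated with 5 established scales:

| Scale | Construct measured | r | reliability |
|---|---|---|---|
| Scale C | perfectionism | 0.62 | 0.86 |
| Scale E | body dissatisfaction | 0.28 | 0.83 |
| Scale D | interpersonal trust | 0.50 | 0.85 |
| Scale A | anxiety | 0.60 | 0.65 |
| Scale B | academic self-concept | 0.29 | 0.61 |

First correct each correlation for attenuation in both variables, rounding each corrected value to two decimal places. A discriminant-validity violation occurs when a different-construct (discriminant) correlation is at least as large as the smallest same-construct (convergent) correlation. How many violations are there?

Disattenuated r (r / √(r_scale · r_new)):
  Scale C (disc): 0.62 / √(0.86·0.63) = 0.84
  Scale E (disc): 0.28 / √(0.83·0.63) = 0.39
  Scale D (disc): 0.50 / √(0.85·0.63) = 0.68
  Scale A (conv): 0.60 / √(0.65·0.63) = 0.94
  Scale B (disc): 0.29 / √(0.61·0.63) = 0.47
Smallest convergent = 0.94. Discriminant values: 0.84, 0.39, 0.68, 0.47; count ≥ 0.94 → 0.

0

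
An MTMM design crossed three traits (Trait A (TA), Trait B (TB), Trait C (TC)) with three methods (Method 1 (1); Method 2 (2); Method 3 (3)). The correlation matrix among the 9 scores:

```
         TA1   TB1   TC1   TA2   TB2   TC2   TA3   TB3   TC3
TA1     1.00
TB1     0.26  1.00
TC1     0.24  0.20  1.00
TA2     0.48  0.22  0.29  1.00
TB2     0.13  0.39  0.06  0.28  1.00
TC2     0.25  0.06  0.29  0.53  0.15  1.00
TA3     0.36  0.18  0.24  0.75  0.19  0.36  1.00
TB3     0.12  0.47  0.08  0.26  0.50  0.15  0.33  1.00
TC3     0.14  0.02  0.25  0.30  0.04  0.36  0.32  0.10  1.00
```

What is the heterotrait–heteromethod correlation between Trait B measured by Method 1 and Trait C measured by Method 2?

0.06

Different traits and methods: r(TB1, TC2) = 0.06.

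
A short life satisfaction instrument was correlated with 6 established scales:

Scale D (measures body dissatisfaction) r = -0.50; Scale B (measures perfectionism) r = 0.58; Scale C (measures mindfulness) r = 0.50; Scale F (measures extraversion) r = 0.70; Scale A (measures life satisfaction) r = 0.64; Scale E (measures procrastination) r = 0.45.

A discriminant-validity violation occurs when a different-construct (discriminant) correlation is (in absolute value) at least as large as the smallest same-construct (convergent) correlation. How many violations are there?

1

Convergent (same construct = life satisfaction): Scale A.
Smallest convergent = 0.64. Discriminant |r|: 0.50, 0.58, 0.50, 0.70, 0.45; count ≥ 0.64 → 1.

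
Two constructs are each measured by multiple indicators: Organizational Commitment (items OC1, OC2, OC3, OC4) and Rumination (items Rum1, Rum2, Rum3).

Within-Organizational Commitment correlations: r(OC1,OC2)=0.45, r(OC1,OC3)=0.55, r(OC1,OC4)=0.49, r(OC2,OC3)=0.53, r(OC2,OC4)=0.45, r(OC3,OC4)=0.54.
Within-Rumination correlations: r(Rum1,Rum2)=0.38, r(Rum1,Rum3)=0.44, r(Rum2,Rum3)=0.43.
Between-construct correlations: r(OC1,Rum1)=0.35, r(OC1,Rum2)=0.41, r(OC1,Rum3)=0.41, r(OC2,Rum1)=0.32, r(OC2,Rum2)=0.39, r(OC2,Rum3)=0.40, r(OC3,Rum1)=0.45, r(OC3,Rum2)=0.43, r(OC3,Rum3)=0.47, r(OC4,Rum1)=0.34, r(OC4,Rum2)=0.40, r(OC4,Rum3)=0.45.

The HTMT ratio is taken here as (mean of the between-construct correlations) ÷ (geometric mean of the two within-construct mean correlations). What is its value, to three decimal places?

Mean heterotrait r = 4.82/12 = 0.4017.
Mean within-OC = 3.01/6 = 0.5017; mean within-Rum = 1.25/3 = 0.4167.
Geometric mean = √(0.5017 × 0.4167) = 0.4572.
HTMT = 0.4017 / 0.4572 = 0.879.

0.879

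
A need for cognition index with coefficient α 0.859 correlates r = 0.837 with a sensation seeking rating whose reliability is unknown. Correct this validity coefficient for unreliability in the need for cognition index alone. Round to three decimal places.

Single correction: r_c = r_obs / √r_xx = 0.837 / √0.859 = 0.837 / 0.9268 ≈ 0.903.

0.903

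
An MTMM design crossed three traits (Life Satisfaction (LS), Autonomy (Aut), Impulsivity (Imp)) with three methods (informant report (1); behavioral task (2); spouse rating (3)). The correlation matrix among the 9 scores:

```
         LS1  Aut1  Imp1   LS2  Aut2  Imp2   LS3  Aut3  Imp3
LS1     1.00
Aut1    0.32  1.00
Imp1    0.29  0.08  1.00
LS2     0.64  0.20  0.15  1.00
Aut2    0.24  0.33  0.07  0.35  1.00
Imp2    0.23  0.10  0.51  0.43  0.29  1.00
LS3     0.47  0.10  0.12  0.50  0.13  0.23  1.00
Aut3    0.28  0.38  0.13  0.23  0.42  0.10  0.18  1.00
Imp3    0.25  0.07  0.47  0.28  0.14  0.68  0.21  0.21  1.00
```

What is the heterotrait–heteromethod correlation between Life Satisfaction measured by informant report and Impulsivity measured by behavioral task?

0.23

Different traits and methods: r(LS1, Imp2) = 0.23.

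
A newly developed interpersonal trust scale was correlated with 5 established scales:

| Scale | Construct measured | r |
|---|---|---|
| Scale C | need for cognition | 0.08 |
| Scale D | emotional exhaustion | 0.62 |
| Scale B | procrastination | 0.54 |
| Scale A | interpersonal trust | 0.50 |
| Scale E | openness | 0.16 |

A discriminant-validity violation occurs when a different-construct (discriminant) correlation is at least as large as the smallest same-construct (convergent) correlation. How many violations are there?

2

Convergent (same construct = interpersonal trust): Scale A.
Smallest convergent = 0.50. Discriminant values: 0.08, 0.62, 0.54, 0.16; count ≥ 0.50 → 2.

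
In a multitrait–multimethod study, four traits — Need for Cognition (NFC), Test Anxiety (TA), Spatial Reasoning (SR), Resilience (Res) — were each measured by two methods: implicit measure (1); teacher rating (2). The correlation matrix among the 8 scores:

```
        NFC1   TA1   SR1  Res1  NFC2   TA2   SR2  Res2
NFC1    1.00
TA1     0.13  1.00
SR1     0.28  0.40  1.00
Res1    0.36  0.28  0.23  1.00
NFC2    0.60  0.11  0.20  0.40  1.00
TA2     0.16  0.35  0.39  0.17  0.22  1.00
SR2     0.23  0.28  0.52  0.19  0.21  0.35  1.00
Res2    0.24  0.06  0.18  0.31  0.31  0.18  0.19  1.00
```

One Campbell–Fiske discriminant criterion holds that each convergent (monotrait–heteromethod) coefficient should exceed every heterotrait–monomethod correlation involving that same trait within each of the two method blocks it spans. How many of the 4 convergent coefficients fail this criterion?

Each convergent coefficient versus the relevant comparison correlations:
NFC (methods 1·2): 0.60 vs {0.13, 0.22, 0.28, 0.21, 0.36, 0.31} → pass.
TA (methods 1·2): 0.35 vs {0.13, 0.22, 0.40, 0.35, 0.28, 0.18} → fail.
SR (methods 1·2): 0.52 vs {0.28, 0.21, 0.40, 0.35, 0.23, 0.19} → pass.
Res (methods 1·2): 0.31 vs {0.36, 0.31, 0.28, 0.18, 0.23, 0.19} → fail.
2 of 4 fail.

2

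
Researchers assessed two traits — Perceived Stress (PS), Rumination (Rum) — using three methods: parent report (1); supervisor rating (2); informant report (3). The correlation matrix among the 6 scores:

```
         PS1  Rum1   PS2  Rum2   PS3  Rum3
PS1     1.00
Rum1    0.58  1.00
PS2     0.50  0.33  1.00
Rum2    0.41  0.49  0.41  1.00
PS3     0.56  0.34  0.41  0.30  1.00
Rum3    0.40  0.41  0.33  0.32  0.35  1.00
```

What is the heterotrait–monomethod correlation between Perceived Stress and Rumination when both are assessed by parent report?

Different traits, same method: r(PS1, Rum1) = 0.58.

0.58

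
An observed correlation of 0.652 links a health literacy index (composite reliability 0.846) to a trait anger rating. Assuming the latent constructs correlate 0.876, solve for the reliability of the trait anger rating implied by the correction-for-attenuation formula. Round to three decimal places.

r_true = r_obs / √(r_xx · r_yy) ⇒ 0.876 = 0.652 / √(0.846 · r_yy).
√(0.846 · r_yy) = 0.652 / 0.876 = 0.7443; 0.846 · r_yy = 0.5540; r_yy = 0.5540 / 0.846 ≈ 0.655.

0.655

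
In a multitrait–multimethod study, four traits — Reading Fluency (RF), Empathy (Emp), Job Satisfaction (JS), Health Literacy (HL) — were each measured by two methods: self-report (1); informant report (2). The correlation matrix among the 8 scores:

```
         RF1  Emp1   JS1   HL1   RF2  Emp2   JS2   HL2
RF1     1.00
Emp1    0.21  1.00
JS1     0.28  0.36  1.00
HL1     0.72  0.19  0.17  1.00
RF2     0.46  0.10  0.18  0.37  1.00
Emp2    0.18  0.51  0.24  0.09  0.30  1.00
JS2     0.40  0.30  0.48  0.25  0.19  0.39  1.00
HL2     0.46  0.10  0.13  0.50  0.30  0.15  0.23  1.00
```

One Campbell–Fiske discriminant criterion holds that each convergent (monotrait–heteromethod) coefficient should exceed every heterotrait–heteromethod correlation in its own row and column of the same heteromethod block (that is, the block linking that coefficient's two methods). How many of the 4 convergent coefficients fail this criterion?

Each convergent coefficient versus the relevant comparison correlations:
RF (methods 1·2): 0.46 vs {0.18, 0.10, 0.40, 0.18, 0.46, 0.37} → fail.
Emp (methods 1·2): 0.51 vs {0.10, 0.18, 0.30, 0.24, 0.10, 0.09} → pass.
JS (methods 1·2): 0.48 vs {0.18, 0.40, 0.24, 0.30, 0.13, 0.25} → pass.
HL (methods 1·2): 0.50 vs {0.37, 0.46, 0.09, 0.10, 0.25, 0.13} → pass.
1 of 4 fail.

1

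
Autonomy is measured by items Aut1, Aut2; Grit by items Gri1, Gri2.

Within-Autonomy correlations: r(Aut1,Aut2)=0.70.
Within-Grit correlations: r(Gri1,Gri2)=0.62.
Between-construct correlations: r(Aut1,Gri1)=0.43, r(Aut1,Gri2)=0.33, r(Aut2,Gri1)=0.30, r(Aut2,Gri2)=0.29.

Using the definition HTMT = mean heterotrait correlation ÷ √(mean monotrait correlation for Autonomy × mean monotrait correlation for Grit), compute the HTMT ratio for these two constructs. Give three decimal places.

0.512

Between-construct mean = 1.35/4 = 0.3375.
Mean within-Aut = 0.70/1 = 0.7000; mean within-Gri = 0.62/1 = 0.6200.
Geometric mean = √(0.7000 × 0.6200) = 0.6588.
HTMT = 0.3375 / 0.6588 = 0.512.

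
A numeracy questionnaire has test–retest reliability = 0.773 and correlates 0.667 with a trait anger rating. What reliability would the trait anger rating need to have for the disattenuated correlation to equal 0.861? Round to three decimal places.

r_true = r_obs / √(r_xx · r_yy) ⇒ 0.861 = 0.667 / √(0.773 · r_yy).
√(0.773 · r_yy) = 0.667 / 0.861 = 0.7747; 0.773 · r_yy = 0.6002; r_yy = 0.6002 / 0.773 ≈ 0.776.

0.776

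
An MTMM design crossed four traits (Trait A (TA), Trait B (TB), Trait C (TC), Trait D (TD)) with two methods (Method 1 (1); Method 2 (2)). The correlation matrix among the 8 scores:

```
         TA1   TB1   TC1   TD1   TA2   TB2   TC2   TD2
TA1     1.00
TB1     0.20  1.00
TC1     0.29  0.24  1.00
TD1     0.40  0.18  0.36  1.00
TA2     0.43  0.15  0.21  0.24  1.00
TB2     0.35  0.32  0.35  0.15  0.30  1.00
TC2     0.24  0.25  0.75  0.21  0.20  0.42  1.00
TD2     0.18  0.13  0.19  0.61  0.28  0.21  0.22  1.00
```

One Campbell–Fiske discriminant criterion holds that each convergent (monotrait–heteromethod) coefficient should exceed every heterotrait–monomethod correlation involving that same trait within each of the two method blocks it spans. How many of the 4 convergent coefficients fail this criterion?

1

Checking each validity diagonal entry against its comparison values:
TA (methods 1·2): 0.43 vs {0.20, 0.30, 0.29, 0.20, 0.40, 0.28} → pass.
TB (methods 1·2): 0.32 vs {0.20, 0.30, 0.24, 0.42, 0.18, 0.21} → fail.
TC (methods 1·2): 0.75 vs {0.29, 0.20, 0.24, 0.42, 0.36, 0.22} → pass.
TD (methods 1·2): 0.61 vs {0.40, 0.28, 0.18, 0.21, 0.36, 0.22} → pass.
1 of 4 fail.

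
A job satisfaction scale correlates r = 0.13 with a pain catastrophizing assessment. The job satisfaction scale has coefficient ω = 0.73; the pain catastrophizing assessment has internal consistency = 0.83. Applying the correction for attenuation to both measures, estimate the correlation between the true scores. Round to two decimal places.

0.17

r_true = r_obs / √(r_xx · r_yy) = 0.13 / √(0.73 × 0.83) = 0.13 / √0.6059 = 0.13 / 0.7784 ≈ 0.17.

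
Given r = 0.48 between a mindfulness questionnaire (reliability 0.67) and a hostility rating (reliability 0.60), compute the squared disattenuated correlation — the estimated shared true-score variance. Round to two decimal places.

0.57

Disattenuated r = 0.48 / √(0.67 × 0.60) = 0.48 / 0.6340 = 0.7571.
Shared true-score variance = 0.7571² = 0.5732 ≈ 0.57.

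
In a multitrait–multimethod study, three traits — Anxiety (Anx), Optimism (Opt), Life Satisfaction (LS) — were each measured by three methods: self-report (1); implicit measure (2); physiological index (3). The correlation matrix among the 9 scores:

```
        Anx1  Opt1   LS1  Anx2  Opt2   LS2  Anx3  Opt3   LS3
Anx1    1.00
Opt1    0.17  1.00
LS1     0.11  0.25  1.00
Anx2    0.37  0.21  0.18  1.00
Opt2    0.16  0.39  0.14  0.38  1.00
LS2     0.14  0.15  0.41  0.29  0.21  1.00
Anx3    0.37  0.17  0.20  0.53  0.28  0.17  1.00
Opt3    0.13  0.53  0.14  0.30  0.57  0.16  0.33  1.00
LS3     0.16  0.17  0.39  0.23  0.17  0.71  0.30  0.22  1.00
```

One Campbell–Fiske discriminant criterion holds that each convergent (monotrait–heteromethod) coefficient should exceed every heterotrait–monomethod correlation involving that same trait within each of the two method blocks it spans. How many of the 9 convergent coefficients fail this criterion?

1

Convergent coefficients and their comparison sets:
Anx (methods 1·2): 0.37 vs {0.17, 0.38, 0.11, 0.29} → fail.
Anx (methods 1·3): 0.37 vs {0.17, 0.33, 0.11, 0.30} → pass.
Anx (methods 2·3): 0.53 vs {0.38, 0.33, 0.29, 0.30} → pass.
Opt (methods 1·2): 0.39 vs {0.17, 0.38, 0.25, 0.21} → pass.
Opt (methods 1·3): 0.53 vs {0.17, 0.33, 0.25, 0.22} → pass.
Opt (methods 2·3): 0.57 vs {0.38, 0.33, 0.21, 0.22} → pass.
LS (methods 1·2): 0.41 vs {0.11, 0.29, 0.25, 0.21} → pass.
LS (methods 1·3): 0.39 vs {0.11, 0.30, 0.25, 0.22} → pass.
LS (methods 2·3): 0.71 vs {0.29, 0.30, 0.21, 0.22} → pass.
1 of 9 fail.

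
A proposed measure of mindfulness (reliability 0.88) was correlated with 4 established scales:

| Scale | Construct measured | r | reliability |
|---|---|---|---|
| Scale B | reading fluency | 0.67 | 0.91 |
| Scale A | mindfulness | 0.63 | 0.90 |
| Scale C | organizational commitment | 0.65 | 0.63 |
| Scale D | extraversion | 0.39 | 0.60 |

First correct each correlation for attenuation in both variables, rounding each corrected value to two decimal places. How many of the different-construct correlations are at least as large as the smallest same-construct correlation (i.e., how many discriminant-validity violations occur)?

Disattenuated r (r / √(r_scale · r_new)):
  Scale B (disc): 0.67 / √(0.91·0.88) = 0.75
  Scale A (conv): 0.63 / √(0.90·0.88) = 0.71
  Scale C (disc): 0.65 / √(0.63·0.88) = 0.87
  Scale D (disc): 0.39 / √(0.60·0.88) = 0.54
Smallest convergent = 0.71. Discriminant values: 0.75, 0.87, 0.54; count ≥ 0.71 → 2.

2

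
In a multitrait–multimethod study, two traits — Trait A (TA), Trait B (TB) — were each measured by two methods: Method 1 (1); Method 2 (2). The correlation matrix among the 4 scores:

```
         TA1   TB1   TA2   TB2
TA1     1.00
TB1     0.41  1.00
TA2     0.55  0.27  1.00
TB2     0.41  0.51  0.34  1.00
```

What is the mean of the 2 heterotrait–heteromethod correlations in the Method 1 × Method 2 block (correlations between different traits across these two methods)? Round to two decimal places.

0.34

HTHM values (method 1 × method 2): 0.41, 0.27; mean = 0.68/2 = 0.34.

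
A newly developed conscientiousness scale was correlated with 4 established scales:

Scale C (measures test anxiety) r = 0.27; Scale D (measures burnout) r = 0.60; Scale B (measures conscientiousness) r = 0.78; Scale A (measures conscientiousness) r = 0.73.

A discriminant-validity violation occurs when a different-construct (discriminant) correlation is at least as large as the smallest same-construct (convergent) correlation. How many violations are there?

Convergent (same construct = conscientiousness): Scale B, Scale A.
Smallest convergent = 0.73. Discriminant values: 0.27, 0.60; count ≥ 0.73 → 0.

0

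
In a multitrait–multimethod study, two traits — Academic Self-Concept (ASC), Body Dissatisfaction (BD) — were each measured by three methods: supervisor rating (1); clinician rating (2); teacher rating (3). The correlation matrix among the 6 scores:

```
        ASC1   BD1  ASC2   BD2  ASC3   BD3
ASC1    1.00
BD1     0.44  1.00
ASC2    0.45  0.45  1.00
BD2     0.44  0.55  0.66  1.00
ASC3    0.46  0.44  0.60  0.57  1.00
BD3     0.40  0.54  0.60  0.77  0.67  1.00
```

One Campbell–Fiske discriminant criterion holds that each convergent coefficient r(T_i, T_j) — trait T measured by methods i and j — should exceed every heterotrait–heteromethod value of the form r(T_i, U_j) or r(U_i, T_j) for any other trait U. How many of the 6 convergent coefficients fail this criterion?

2

Checking each validity diagonal entry against its comparison values:
ASC (methods 1·2): 0.45 vs {0.44, 0.45} → fail.
ASC (methods 1·3): 0.46 vs {0.40, 0.44} → pass.
ASC (methods 2·3): 0.60 vs {0.60, 0.57} → fail.
BD (methods 1·2): 0.55 vs {0.45, 0.44} → pass.
BD (methods 1·3): 0.54 vs {0.44, 0.40} → pass.
BD (methods 2·3): 0.77 vs {0.57, 0.60} → pass.
2 of 6 fail.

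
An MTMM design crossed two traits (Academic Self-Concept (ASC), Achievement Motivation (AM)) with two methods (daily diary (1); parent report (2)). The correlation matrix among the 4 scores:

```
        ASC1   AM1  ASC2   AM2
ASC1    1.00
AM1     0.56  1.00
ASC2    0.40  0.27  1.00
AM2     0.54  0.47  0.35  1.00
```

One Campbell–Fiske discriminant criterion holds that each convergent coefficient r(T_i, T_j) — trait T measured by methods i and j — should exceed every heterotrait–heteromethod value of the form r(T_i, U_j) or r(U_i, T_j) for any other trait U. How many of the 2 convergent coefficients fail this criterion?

Checking each validity diagonal entry against its comparison values:
ASC (methods 1·2): 0.40 vs {0.54, 0.27} → fail.
AM (methods 1·2): 0.47 vs {0.27, 0.54} → fail.
2 of 2 fail.

2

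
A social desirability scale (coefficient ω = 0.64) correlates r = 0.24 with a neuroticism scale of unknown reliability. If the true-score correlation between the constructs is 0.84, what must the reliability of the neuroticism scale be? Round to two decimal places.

0.13

r_true = r_obs / √(r_xx · r_yy) ⇒ 0.84 = 0.24 / √(0.64 · r_yy).
√(0.64 · r_yy) = 0.24 / 0.84 = 0.2857; 0.64 · r_yy = 0.0816; r_yy = 0.0816 / 0.64 ≈ 0.13.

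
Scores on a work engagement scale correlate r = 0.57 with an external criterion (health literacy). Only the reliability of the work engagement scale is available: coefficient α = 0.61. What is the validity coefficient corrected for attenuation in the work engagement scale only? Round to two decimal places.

Single correction: r_c = r_obs / √r_xx = 0.57 / √0.61 = 0.57 / 0.7810 ≈ 0.73.

0.73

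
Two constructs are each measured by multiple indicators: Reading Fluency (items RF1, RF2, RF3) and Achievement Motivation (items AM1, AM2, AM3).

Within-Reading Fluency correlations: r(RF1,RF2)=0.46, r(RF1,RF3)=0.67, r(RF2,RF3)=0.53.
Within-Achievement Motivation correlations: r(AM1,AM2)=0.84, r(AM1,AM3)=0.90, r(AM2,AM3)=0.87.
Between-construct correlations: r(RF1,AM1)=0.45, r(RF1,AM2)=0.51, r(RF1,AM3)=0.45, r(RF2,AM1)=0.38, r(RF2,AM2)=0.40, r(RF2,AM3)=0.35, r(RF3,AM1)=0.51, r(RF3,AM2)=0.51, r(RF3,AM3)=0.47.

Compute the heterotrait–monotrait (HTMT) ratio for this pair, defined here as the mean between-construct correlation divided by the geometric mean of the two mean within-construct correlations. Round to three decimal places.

Mean heterotrait r = 4.03/9 = 0.4478.
Mean within-RF = 1.66/3 = 0.5533; mean within-AM = 2.61/3 = 0.8700.
Geometric mean = √(0.5533 × 0.8700) = 0.6938.
HTMT = 0.4478 / 0.6938 = 0.645.

0.645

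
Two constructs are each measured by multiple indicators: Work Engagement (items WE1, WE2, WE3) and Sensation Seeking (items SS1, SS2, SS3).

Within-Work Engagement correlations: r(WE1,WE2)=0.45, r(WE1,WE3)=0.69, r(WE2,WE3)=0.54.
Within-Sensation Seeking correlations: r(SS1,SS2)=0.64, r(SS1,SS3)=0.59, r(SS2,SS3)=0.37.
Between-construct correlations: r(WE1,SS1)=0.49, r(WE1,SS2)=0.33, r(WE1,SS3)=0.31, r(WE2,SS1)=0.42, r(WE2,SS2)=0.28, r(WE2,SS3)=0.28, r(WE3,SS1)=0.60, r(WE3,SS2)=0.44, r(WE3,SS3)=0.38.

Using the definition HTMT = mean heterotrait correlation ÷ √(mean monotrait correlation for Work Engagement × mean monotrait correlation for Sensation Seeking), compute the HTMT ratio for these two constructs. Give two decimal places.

0.72

Mean heterotrait r = 3.53/9 = 0.3922.
Mean within-WE = 1.68/3 = 0.5600; mean within-SS = 1.60/3 = 0.5333.
Geometric mean = √(0.5600 × 0.5333) = 0.5465.
HTMT = 0.3922 / 0.5465 = 0.72.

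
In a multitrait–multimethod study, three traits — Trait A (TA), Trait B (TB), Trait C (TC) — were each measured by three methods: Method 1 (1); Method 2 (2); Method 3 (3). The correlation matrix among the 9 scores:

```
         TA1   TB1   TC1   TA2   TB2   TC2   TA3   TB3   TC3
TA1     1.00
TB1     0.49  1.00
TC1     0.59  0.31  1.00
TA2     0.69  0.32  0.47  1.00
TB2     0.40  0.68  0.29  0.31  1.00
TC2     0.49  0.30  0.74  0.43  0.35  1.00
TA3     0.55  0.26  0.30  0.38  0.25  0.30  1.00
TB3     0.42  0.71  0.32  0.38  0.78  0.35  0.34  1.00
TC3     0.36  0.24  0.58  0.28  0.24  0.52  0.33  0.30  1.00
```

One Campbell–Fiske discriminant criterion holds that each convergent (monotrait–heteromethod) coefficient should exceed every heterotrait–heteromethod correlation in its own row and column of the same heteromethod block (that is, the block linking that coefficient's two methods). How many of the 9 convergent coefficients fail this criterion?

Checking each validity diagonal entry against its comparison values:
TA (methods 1·2): 0.69 vs {0.40, 0.32, 0.49, 0.47} → pass.
TA (methods 1·3): 0.55 vs {0.42, 0.26, 0.36, 0.30} → pass.
TA (methods 2·3): 0.38 vs {0.38, 0.25, 0.28, 0.30} → fail.
TB (methods 1·2): 0.68 vs {0.32, 0.40, 0.30, 0.29} → pass.
TB (methods 1·3): 0.71 vs {0.26, 0.42, 0.24, 0.32} → pass.
TB (methods 2·3): 0.78 vs {0.25, 0.38, 0.24, 0.35} → pass.
TC (methods 1·2): 0.74 vs {0.47, 0.49, 0.29, 0.30} → pass.
TC (methods 1·3): 0.58 vs {0.30, 0.36, 0.32, 0.24} → pass.
TC (methods 2·3): 0.52 vs {0.30, 0.28, 0.35, 0.24} → pass.
1 of 9 fail.

1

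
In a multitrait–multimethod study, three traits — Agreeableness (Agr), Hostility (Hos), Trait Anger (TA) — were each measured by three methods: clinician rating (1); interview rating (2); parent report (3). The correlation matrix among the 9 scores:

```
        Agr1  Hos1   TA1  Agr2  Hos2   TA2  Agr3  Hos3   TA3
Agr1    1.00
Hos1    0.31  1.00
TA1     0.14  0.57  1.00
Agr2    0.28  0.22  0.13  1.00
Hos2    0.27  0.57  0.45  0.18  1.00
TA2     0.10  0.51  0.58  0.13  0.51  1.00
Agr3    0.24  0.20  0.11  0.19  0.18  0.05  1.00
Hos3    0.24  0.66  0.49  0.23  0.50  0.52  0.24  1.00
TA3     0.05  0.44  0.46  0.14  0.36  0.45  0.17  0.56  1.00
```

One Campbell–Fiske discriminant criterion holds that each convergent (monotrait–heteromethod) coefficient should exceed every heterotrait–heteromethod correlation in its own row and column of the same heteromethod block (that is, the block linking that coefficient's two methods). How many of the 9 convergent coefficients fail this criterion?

5

Checking each validity diagonal entry against its comparison values:
Agr (methods 1·2): 0.28 vs {0.27, 0.22, 0.10, 0.13} → pass.
Agr (methods 1·3): 0.24 vs {0.24, 0.20, 0.05, 0.11} → fail.
Agr (methods 2·3): 0.19 vs {0.23, 0.18, 0.14, 0.05} → fail.
Hos (methods 1·2): 0.57 vs {0.22, 0.27, 0.51, 0.45} → pass.
Hos (methods 1·3): 0.66 vs {0.20, 0.24, 0.44, 0.49} → pass.
Hos (methods 2·3): 0.50 vs {0.18, 0.23, 0.36, 0.52} → fail.
TA (methods 1·2): 0.58 vs {0.13, 0.10, 0.45, 0.51} → pass.
TA (methods 1·3): 0.46 vs {0.11, 0.05, 0.49, 0.44} → fail.
TA (methods 2·3): 0.45 vs {0.05, 0.14, 0.52, 0.36} → fail.
5 of 9 fail.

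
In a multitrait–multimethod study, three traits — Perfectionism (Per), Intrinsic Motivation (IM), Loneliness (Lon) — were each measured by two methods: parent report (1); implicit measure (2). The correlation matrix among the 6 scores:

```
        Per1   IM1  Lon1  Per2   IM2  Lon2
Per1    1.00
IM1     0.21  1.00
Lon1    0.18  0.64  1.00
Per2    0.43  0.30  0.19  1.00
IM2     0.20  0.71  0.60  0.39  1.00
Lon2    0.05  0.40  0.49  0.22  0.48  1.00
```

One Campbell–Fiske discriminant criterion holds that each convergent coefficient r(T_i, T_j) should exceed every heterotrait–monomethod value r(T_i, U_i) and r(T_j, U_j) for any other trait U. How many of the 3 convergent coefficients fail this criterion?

Convergent coefficients and their comparison sets:
Per (methods 1·2): 0.43 vs {0.21, 0.39, 0.18, 0.22} → pass.
IM (methods 1·2): 0.71 vs {0.21, 0.39, 0.64, 0.48} → pass.
Lon (methods 1·2): 0.49 vs {0.18, 0.22, 0.64, 0.48} → fail.
1 of 3 fail.

1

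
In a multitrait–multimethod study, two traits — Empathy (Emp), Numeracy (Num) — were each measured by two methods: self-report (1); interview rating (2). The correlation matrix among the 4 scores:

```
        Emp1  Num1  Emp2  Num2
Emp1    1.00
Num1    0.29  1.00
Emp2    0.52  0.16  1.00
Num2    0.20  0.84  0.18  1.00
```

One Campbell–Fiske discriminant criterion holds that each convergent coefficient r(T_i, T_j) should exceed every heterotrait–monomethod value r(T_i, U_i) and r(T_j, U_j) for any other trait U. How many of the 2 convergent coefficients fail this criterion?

Each convergent coefficient versus the relevant comparison correlations:
Emp (methods 1·2): 0.52 vs {0.29, 0.18} → pass.
Num (methods 1·2): 0.84 vs {0.29, 0.18} → pass.
0 of 2 fail.

0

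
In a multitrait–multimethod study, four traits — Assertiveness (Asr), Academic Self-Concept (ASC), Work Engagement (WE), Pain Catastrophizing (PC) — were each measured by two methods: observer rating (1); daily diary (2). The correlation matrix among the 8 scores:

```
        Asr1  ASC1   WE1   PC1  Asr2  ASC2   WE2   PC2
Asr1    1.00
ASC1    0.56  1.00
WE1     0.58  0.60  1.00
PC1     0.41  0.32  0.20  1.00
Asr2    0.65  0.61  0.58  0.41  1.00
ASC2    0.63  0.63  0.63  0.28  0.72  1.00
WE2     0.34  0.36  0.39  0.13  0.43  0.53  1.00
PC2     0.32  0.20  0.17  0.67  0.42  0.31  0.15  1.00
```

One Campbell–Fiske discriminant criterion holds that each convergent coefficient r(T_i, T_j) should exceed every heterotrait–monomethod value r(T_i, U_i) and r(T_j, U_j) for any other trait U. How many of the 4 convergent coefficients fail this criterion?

3

Checking each validity diagonal entry against its comparison values:
Asr (methods 1·2): 0.65 vs {0.56, 0.72, 0.58, 0.43, 0.41, 0.42} → fail.
ASC (methods 1·2): 0.63 vs {0.56, 0.72, 0.60, 0.53, 0.32, 0.31} → fail.
WE (methods 1·2): 0.39 vs {0.58, 0.43, 0.60, 0.53, 0.20, 0.15} → fail.
PC (methods 1·2): 0.67 vs {0.41, 0.42, 0.32, 0.31, 0.20, 0.15} → pass.
3 of 4 fail.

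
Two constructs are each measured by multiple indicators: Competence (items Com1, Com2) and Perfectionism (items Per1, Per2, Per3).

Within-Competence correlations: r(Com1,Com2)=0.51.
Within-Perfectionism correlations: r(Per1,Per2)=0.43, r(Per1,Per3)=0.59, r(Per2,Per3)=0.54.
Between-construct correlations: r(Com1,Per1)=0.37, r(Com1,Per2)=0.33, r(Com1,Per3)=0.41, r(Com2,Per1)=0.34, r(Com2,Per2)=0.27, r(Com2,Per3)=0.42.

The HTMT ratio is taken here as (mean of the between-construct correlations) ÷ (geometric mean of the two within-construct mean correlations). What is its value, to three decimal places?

0.693

Mean between = 2.14/6 = 0.3567.
Mean within-Com = 0.51/1 = 0.5100; mean within-Per = 1.56/3 = 0.5200.
Geometric mean = √(0.5100 × 0.5200) = 0.5150.
HTMT = 0.3567 / 0.5150 = 0.693.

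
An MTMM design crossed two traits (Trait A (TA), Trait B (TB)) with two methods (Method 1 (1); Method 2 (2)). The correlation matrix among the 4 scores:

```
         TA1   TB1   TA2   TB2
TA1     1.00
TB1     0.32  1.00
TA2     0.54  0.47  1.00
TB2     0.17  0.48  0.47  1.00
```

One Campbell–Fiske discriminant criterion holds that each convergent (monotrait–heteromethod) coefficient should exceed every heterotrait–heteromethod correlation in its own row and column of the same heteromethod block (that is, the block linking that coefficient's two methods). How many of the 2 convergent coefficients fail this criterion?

0

Checking each validity diagonal entry against its comparison values:
TA (methods 1·2): 0.54 vs {0.17, 0.47} → pass.
TB (methods 1·2): 0.48 vs {0.47, 0.17} → pass.
0 of 2 fail.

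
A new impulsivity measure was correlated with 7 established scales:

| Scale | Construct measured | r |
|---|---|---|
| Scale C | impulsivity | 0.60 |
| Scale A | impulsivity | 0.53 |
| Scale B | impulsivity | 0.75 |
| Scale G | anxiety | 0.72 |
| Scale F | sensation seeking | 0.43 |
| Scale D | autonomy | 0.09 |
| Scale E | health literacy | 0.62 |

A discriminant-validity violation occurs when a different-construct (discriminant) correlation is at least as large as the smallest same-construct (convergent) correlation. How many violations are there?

2

Convergent (same construct = impulsivity): Scale C, Scale A, Scale B.
Smallest convergent = 0.53. Discriminant values: 0.72, 0.43, 0.09, 0.62; count ≥ 0.53 → 2.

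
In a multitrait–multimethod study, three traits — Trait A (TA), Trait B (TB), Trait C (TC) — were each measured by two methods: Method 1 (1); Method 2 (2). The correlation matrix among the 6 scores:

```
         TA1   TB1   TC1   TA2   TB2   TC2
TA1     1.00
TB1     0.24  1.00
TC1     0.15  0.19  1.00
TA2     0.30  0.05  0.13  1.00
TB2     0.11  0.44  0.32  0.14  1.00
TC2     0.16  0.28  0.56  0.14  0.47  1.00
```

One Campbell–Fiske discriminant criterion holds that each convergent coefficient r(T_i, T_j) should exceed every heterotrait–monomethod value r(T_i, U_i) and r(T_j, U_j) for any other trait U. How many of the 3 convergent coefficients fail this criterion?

Checking each validity diagonal entry against its comparison values:
TA (methods 1·2): 0.30 vs {0.24, 0.14, 0.15, 0.14} → pass.
TB (methods 1·2): 0.44 vs {0.24, 0.14, 0.19, 0.47} → fail.
TC (methods 1·2): 0.56 vs {0.15, 0.14, 0.19, 0.47} → pass.
1 of 3 fail.

1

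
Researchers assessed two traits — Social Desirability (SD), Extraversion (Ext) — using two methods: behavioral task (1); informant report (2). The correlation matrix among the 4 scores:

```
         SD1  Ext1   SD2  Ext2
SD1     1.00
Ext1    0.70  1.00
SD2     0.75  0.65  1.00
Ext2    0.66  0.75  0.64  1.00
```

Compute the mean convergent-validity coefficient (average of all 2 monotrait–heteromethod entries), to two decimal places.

Convergent values: 0.75, 0.75; mean = 1.50/2 = 0.75.

0.75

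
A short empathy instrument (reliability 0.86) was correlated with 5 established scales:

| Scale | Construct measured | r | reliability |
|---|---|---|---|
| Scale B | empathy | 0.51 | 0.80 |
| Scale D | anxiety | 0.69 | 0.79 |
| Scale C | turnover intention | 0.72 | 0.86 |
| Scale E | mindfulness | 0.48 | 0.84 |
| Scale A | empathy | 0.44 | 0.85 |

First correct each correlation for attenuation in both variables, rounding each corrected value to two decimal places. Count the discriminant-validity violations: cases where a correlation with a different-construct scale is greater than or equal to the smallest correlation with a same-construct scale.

3

Disattenuated r (r / √(r_scale · r_new)):
  Scale B (conv): 0.51 / √(0.80·0.86) = 0.61
  Scale D (disc): 0.69 / √(0.79·0.86) = 0.84
  Scale C (disc): 0.72 / √(0.86·0.86) = 0.84
  Scale E (disc): 0.48 / √(0.84·0.86) = 0.56
  Scale A (conv): 0.44 / √(0.85·0.86) = 0.51
Smallest convergent = 0.51. Discriminant values: 0.84, 0.84, 0.56; count ≥ 0.51 → 3.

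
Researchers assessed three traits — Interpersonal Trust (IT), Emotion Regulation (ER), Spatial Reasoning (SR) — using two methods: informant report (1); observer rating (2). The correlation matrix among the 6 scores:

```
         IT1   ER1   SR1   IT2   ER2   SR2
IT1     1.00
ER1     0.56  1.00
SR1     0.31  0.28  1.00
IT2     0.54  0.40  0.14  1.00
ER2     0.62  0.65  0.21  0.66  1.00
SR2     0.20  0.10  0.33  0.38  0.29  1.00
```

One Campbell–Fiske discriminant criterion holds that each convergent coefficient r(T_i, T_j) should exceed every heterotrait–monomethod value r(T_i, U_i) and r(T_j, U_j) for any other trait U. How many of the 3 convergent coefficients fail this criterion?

3

Each convergent coefficient versus the relevant comparison correlations:
IT (methods 1·2): 0.54 vs {0.56, 0.66, 0.31, 0.38} → fail.
ER (methods 1·2): 0.65 vs {0.56, 0.66, 0.28, 0.29} → fail.
SR (methods 1·2): 0.33 vs {0.31, 0.38, 0.28, 0.29} → fail.
3 of 3 fail.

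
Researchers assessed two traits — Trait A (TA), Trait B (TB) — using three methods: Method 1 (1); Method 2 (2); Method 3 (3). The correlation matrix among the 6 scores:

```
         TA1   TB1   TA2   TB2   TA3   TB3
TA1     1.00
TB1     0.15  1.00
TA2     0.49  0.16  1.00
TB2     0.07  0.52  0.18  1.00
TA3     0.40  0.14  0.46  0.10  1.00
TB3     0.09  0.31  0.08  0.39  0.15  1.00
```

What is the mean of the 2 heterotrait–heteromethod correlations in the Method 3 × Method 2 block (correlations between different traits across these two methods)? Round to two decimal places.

HTHM values (method 3 × method 2): 0.10, 0.08; mean = 0.18/2 = 0.09.

0.09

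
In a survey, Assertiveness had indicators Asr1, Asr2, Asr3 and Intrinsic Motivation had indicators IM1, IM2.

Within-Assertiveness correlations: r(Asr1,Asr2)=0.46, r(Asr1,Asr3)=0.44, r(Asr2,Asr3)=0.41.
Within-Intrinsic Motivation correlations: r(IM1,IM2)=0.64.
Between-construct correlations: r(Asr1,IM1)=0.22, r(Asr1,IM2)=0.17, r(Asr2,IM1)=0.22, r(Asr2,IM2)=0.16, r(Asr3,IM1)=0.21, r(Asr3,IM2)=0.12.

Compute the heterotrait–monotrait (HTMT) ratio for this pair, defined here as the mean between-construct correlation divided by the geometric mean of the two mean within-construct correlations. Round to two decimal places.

Between-construct mean = 1.10/6 = 0.1833.
Mean within-Asr = 1.31/3 = 0.4367; mean within-IM = 0.64/1 = 0.6400.
Geometric mean = √(0.4367 × 0.6400) = 0.5287.
HTMT = 0.1833 / 0.5287 = 0.35.

0.35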